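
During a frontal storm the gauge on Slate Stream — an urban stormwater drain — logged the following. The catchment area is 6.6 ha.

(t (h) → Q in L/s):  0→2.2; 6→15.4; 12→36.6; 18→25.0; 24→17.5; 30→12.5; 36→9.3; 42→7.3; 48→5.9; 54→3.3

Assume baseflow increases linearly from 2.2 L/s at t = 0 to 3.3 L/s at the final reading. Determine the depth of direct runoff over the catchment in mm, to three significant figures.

Direct runoff: 0.00, 13.08, 34.16, 22.43, 14.81, 9.69, 6.37, 4.24, 2.72, 0.00 L/s; ΣQ_DR = 107.5 L/s.
V = ΣQ_DR · Δt = 107.5 × 21600 s = 2.322 × 10^6 L.
Over A = 6.6 ha, depth = V / A = 35.2 mm.

d ≈ 35.2 mm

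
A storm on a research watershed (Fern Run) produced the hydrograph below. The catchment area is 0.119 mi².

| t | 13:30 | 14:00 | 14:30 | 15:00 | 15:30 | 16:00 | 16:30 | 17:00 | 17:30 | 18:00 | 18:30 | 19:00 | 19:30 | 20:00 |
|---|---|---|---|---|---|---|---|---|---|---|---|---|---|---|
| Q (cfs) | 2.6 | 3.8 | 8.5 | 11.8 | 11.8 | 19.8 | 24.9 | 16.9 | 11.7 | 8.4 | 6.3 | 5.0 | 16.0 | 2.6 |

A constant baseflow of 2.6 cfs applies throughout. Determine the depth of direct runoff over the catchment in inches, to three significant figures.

Direct runoff: 0.0, 1.2, 5.9, 9.2, 9.2, 17.2, 22.3, 14.3, 9.1, 5.8, 3.7, 2.4, 13.4, 0.0 cfs; ΣQ_DR = 113.7 cfs.
V = ΣQ_DR · Δt = 113.7 × 1800 s = 2.047 × 10^5 ft³.
Over A = 0.119 mi², depth = V / A = 0.740 in.

d ≈ 0.740 in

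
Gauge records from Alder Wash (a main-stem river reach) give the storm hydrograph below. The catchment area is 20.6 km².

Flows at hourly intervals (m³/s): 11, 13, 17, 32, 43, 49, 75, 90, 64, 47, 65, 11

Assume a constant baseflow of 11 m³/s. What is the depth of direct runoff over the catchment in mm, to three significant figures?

Direct runoff: 0.0, 2.0, 6.0, 21.0, 32.0, 38.0, 64.0, 79.0, 53.0, 36.0, 54.0, 0.0 m³/s; ΣQ_DR = 385.0 m³/s.
V = ΣQ_DR · Δt = 385.0 × 3600 s = 1.386 × 10^6 m³.
Over A = 20.6 km², depth = V / A = 67.3 mm.

d ≈ 67.3 mm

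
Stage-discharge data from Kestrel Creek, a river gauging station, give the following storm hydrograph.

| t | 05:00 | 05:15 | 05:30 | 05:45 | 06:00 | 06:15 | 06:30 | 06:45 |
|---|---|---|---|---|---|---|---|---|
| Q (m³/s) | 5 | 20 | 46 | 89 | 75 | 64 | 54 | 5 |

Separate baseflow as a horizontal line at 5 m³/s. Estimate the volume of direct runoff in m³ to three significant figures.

Direct-runoff ordinates (Q − Q_b): 0.0, 15.0, 41.0, 84.0, 70.0, 59.0, 49.0, 0.0 m³/s.
ΣQ_DR = 318.0 m³/s.
With Δt = 0.25 h = 900 s, V = ΣQ_DR · Δt = 318.0 × 900 = 2.86 × 10^5 m³.

V ≈ 2.86 × 10^5 m³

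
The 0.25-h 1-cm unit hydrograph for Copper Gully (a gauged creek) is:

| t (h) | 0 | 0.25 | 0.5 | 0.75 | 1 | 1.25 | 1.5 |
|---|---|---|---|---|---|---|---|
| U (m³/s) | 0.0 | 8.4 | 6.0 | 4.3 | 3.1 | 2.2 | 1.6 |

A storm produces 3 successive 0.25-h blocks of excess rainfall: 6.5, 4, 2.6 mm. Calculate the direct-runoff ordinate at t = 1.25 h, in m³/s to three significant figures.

By discrete convolution, Q_j = Σ (P_i / 10 mm) · U_{j−i}.
At t = 1.25 h (j=5): Q = (6.5/10)·2.2 + (4/10)·3.1 + (2.6/10)·4.3 = 3.79 m³/s.

Q ≈ 3.79 m³/s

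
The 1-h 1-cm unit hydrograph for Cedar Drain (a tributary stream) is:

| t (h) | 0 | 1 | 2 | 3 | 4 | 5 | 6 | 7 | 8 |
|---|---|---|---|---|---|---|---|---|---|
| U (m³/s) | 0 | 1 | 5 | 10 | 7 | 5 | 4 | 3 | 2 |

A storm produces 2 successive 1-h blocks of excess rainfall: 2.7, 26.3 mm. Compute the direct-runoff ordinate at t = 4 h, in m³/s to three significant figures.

Q ≈ 28.2 m³/s

By discrete convolution, Q_j = Σ (P_i / 10 mm) · U_{j−i}.
At t = 4 h (j=4): Q = (2.7/10)·7 + (26.3/10)·10 = 28.2 m³/s.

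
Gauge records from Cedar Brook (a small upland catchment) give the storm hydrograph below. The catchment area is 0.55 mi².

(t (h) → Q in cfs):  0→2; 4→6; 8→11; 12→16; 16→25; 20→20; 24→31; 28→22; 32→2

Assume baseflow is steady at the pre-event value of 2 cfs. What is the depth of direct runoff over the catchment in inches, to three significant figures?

Direct runoff: 0.0, 4.0, 9.0, 14.0, 23.0, 18.0, 29.0, 20.0, 0.0 cfs; ΣQ_DR = 117.0 cfs.
V = ΣQ_DR · Δt = 117.0 × 14400 s = 1.685 × 10^6 ft³.
Over A = 0.55 mi², depth = V / A = 1.32 in.

d ≈ 1.32 in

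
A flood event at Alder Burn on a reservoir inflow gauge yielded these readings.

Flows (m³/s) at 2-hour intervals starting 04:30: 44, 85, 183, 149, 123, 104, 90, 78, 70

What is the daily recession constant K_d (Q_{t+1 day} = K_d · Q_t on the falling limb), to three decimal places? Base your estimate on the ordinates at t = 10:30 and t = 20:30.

Between t = 10:30 and t = 20:30 the flow falls from 149 to 70 m³/s over 5×2 h = 10 h.
Per-interval ratio K = (70/149)^(1/5) = 0.8598; K_d = K^(24/2) = 0.163.

K_d ≈ 0.163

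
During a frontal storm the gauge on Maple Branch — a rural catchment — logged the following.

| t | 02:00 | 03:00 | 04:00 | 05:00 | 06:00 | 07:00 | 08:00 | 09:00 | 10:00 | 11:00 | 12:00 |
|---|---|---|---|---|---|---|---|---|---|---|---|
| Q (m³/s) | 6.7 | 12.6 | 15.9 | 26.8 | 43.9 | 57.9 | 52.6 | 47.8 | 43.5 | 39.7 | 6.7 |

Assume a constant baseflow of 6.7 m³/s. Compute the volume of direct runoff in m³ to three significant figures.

Direct-runoff ordinates (Q − Q_b): 0.0, 5.9, 9.2, 20.1, 37.2, 51.2, 45.9, 41.1, 36.8, 33.0, 0.0 m³/s.
ΣQ_DR = 280.4 m³/s.
With Δt = 1 h = 3600 s, V = ΣQ_DR · Δt = 280.4 × 3600 = 1.01 × 10^6 m³.

V ≈ 1.01 × 10^6 m³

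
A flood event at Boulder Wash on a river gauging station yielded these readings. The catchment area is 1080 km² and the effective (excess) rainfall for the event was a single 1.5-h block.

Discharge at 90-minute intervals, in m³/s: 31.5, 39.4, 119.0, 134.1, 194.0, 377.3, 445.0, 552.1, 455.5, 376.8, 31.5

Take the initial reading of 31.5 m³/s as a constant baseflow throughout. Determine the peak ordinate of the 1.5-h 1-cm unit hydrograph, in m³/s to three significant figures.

Direct runoff: 0.0, 7.9, 87.5, 102.6, 162.5, 345.8, 413.5, 520.6, 424.0, 345.3, 0.0 m³/s; ΣQ_DR = 2410 m³/s, peak = 520.6 m³/s.
Runoff depth d = ΣQ_DR·Δt / A = 2410 × 5400 / (1080 km²) = 12.05 mm.
The 1-cm UH is the DRH scaled by (10 mm)/d, so U_p = 520.6 × 10/12.05 = 432 m³/s.

U_p ≈ 432 m³/s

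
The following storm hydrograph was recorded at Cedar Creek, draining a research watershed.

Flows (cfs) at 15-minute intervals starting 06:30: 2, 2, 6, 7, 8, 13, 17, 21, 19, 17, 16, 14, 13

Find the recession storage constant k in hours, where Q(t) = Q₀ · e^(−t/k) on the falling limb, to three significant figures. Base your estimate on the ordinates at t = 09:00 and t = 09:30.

On the falling limb, Q drops from 16 to 13 cfs between t = 09:00 and t = 09:30 (Δt = 0.5 h).
k = −Δt / ln(Q₂/Q₁) = −0.5 / ln(13/16) = 2.41 h.

k ≈ 2.41 h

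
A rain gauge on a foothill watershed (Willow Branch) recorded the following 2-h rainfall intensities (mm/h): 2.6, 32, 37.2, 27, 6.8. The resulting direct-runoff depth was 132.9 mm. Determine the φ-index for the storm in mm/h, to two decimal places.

Only the 3 blocks with intensity above φ contribute runoff: 32, 37.2, 27 mm/h.
Σ(I−φ)·Δt = d  ⇒  (32+37.2+27 − 3φ)·2 = 132.9
φ = (96.20 − 132.9/2) / 3 = 9.92 mm/h.

φ ≈ 9.92 mm/h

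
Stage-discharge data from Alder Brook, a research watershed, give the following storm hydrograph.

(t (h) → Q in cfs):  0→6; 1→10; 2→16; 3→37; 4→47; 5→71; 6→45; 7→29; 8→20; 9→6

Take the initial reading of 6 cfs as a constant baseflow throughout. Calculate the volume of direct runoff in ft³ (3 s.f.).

V ≈ 8.17 × 10^5 ft³

Direct-runoff ordinates (Q − Q_b): 0.0, 4.0, 10.0, 31.0, 41.0, 65.0, 39.0, 23.0, 14.0, 0.0 cfs.
ΣQ_DR = 227.0 cfs.
With Δt = 1 h = 3600 s, V = ΣQ_DR · Δt = 227.0 × 3600 = 8.17 × 10^5 ft³.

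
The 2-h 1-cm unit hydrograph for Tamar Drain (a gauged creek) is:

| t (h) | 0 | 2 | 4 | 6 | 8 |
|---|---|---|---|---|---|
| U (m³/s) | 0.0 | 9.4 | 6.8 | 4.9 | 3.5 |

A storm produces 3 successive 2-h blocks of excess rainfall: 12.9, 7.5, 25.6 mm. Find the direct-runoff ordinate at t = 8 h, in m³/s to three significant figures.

Q ≈ 25.6 m³/s

By discrete convolution, Q_j = Σ (P_i / 10 mm) · U_{j−i}.
At t = 8 h (j=4): Q = (12.9/10)·3.5 + (7.5/10)·4.9 + (25.6/10)·6.8 = 25.6 m³/s.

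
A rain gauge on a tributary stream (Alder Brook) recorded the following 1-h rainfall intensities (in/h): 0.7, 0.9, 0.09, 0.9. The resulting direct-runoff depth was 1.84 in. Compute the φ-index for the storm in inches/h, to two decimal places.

Only the 3 blocks with intensity above φ contribute runoff: 0.7, 0.9, 0.9 in/h.
Σ(I−φ)·Δt = d  ⇒  (0.7+0.9+0.9 − 3φ)·1 = 1.84
φ = (2.500 − 1.84/1) / 3 = 0.22 in/h.

φ ≈ 0.22 in/h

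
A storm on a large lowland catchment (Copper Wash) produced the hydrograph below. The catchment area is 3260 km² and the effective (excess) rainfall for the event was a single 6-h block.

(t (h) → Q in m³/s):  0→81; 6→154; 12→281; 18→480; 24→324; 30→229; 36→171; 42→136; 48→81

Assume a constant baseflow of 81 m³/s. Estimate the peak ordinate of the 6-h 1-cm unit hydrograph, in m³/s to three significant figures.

Direct runoff: 0.0, 73.0, 200.0, 399.0, 243.0, 148.0, 90.0, 55.0, 0.0 m³/s; ΣQ_DR = 1208 m³/s, peak = 399.0 m³/s.
Runoff depth d = ΣQ_DR·Δt / A = 1208 × 21600 / (3260 km²) = 8.004 mm.
The 1-cm UH is the DRH scaled by (10 mm)/d, so U_p = 399.0 × 10/8.004 = 499 m³/s.

U_p ≈ 499 m³/s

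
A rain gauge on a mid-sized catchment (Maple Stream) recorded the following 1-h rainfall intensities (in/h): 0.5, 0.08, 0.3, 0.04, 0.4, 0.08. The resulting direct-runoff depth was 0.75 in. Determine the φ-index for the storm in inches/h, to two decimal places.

φ ≈ 0.15 in/h

Only the 3 blocks with intensity above φ contribute runoff: 0.5, 0.3, 0.4 in/h.
Σ(I−φ)·Δt = d  ⇒  (0.5+0.3+0.4 − 3φ)·1 = 0.75
φ = (1.200 − 0.75/1) / 3 = 0.15 in/h.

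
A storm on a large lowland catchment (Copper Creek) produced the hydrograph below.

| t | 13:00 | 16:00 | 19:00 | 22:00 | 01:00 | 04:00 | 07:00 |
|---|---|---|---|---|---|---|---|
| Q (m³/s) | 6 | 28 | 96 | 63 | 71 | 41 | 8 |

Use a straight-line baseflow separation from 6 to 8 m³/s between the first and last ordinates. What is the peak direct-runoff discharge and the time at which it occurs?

Q_p = 89.33 m³/s at t = 19:00

Subtracting baseflow gives direct-runoff ordinates: 0.00, 21.67, 89.33, 56.00, 63.67, 33.33, 0.00 m³/s.
The maximum is 89.33 m³/s, occurring at the reading for t = 19:00.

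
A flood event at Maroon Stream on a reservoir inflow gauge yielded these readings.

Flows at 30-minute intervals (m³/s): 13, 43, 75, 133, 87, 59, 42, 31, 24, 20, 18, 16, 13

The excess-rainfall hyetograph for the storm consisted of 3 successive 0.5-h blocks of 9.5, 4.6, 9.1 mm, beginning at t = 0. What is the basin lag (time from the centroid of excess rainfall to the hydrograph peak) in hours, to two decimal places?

t_L ≈ 0.76 h

Centroid of excess rainfall: t_c = Σ P_i·t̄_i / ΣP_i = 0.7414 h (block centres at 0.25, 0.75, 1.25 h).
Hydrograph peak occurs at t = 1.5 h, so basin lag t_L = 1.5 − 0.7414 = 0.76 h.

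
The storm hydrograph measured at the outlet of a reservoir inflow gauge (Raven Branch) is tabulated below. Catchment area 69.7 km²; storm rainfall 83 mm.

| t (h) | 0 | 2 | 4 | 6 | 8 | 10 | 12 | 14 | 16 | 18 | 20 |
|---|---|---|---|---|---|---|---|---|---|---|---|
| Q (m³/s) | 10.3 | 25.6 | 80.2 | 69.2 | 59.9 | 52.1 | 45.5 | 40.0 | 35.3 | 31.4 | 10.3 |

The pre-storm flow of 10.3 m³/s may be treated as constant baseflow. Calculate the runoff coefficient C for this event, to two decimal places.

ΣQ_DR = 346.5 m³/s; V = ΣQ_DR·Δt = 2.495 × 10^6 m³.
Runoff depth d = V / A = 35.79 mm.
C = d / P = 35.79 / 83 = 0.43.

C ≈ 0.43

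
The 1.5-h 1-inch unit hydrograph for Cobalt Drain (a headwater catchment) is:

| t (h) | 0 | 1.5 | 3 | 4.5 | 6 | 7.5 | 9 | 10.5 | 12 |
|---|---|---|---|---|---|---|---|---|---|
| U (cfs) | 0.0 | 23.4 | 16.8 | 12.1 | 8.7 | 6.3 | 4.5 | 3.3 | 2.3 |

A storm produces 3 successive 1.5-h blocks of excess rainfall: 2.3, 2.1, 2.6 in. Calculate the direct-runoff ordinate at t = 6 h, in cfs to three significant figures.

By discrete convolution, Q_j = Σ (P_i / 1 in) · U_{j−i}.
At t = 6 h (j=4): Q = (2.3/1)·8.7 + (2.1/1)·12.1 + (2.6/1)·16.8 = 89.1 cfs.

Q ≈ 89.1 cfs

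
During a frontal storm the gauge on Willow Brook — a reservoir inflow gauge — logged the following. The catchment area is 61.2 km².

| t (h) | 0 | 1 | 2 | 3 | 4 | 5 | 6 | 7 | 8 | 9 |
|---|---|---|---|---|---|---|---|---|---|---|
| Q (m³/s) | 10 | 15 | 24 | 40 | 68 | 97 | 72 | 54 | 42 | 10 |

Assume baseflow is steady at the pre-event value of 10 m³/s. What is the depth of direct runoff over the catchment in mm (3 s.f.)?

Direct runoff: 0.0, 5.0, 14.0, 30.0, 58.0, 87.0, 62.0, 44.0, 32.0, 0.0 m³/s; ΣQ_DR = 332.0 m³/s.
V = ΣQ_DR · Δt = 332.0 × 3600 s = 1.195 × 10^6 m³.
Over A = 61.2 km², depth = V / A = 19.5 mm.

d ≈ 19.5 mm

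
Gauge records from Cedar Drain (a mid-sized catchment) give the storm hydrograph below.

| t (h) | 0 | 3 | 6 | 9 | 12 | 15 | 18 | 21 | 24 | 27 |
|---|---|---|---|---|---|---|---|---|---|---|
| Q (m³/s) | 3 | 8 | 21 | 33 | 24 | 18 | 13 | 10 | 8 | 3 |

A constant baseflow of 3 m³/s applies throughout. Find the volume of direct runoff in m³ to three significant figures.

V ≈ 1.20 × 10^6 m³

Direct-runoff ordinates (Q − Q_b): 0.0, 5.0, 18.0, 30.0, 21.0, 15.0, 10.0, 7.0, 5.0, 0.0 m³/s.
ΣQ_DR = 111.0 m³/s.
With Δt = 3 h = 10800 s, V = ΣQ_DR · Δt = 111.0 × 10800 = 1.20 × 10^6 m³.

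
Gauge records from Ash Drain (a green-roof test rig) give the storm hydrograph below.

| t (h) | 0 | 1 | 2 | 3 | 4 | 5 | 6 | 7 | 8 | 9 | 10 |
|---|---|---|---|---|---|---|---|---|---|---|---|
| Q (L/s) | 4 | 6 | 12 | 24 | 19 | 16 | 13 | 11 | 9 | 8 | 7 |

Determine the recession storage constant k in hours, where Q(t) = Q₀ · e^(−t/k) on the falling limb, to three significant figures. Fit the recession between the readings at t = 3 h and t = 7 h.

k ≈ 5.13 h

On the falling limb, Q drops from 24 to 11 L/s between t = 3 h and t = 7 h (Δt = 4 h).
k = −Δt / ln(Q₂/Q₁) = −4 / ln(11/24) = 5.13 h.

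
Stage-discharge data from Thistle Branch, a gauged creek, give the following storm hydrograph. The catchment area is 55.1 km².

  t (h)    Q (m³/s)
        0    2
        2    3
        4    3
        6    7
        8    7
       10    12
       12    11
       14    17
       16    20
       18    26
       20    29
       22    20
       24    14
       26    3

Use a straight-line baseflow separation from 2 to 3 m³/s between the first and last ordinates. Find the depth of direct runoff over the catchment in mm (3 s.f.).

d ≈ 18.2 mm

Direct runoff: 0.00, 0.92, 0.85, 4.77, 4.69, 9.62, 8.54, 14.46, 17.38, 23.31, 26.23, 17.15, 11.08, 0.00 m³/s; ΣQ_DR = 139.0 m³/s.
V = ΣQ_DR · Δt = 139.0 × 7200 s = 1.001 × 10^6 m³.
Over A = 55.1 km², depth = V / A = 18.2 mm.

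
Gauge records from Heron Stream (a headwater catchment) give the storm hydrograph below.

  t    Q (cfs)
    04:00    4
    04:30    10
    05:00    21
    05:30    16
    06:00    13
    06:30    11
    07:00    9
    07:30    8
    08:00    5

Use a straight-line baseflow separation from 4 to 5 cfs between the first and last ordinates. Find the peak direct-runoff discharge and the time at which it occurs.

Subtracting baseflow gives direct-runoff ordinates: 0.00, 5.88, 16.75, 11.62, 8.50, 6.38, 4.25, 3.12, 0.00 cfs.
The maximum is 16.75 cfs, occurring at the reading for t = 05:00.

Q_p = 16.75 cfs at t = 05:00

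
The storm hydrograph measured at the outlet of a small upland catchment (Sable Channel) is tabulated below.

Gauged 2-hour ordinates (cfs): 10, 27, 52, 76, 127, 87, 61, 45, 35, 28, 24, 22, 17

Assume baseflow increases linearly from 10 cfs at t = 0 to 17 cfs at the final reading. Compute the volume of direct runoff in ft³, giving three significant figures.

V ≈ 3.14 × 10^6 ft³

Direct-runoff ordinates (Q − Q_b): 0.00, 16.42, 40.83, 64.25, 114.67, 74.08, 47.50, 30.92, 20.33, 12.75, 8.17, 5.58, 0.00 cfs.
ΣQ_DR = 435.5 cfs.
With Δt = 2 h = 7200 s, V = ΣQ_DR · Δt = 435.5 × 7200 = 3.14 × 10^6 ft³.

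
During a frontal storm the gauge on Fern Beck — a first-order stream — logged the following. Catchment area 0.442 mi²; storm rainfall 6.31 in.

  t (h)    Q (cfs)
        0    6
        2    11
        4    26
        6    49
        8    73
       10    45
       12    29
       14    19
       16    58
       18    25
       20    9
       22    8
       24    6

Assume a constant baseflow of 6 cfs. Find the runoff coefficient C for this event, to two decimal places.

ΣQ_DR = 286.0 cfs; V = ΣQ_DR·Δt = 2.059 × 10^6 ft³.
Runoff depth d = V / A = 2.005 in.
C = d / P = 2.005 / 6.31 = 0.32.

C ≈ 0.32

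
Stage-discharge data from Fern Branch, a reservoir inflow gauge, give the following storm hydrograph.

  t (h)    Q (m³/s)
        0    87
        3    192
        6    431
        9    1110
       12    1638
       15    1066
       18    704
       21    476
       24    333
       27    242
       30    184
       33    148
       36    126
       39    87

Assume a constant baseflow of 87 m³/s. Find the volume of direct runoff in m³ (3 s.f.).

V ≈ 6.05 × 10^7 m³

Direct-runoff ordinates (Q − Q_b): 0.0, 105.0, 344.0, 1023.0, 1551.0, 979.0, 617.0, 389.0, 246.0, 155.0, 97.0, 61.0, 39.0, 0.0 m³/s.
ΣQ_DR = 5606 m³/s.
With Δt = 3 h = 10800 s, V = ΣQ_DR · Δt = 5606 × 10800 = 6.05 × 10^7 m³.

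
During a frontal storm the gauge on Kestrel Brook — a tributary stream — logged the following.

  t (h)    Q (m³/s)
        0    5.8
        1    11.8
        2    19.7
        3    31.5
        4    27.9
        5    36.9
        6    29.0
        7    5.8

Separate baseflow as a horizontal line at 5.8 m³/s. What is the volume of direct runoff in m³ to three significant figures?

V ≈ 4.39 × 10^5 m³

Direct-runoff ordinates (Q − Q_b): 0.0, 6.0, 13.9, 25.7, 22.1, 31.1, 23.2, 0.0 m³/s.
ΣQ_DR = 122.0 m³/s.
With Δt = 1 h = 3600 s, V = ΣQ_DR · Δt = 122.0 × 3600 = 4.39 × 10^5 m³.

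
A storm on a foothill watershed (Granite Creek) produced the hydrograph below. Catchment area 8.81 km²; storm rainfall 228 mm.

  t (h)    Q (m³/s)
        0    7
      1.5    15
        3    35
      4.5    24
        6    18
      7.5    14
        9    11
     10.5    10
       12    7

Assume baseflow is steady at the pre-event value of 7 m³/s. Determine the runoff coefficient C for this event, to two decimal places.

ΣQ_DR = 78.00 m³/s; V = ΣQ_DR·Δt = 4.212 × 10^5 m³.
Runoff depth d = V / A = 47.81 mm.
C = d / P = 47.81 / 228 = 0.21.

C ≈ 0.21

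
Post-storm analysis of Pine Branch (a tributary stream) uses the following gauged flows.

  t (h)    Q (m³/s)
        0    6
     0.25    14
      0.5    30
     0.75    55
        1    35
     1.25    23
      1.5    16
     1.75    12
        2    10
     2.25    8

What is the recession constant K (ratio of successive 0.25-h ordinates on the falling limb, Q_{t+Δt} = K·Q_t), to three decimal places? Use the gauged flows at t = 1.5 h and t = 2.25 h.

Using the recession-limb readings at t = 1.5 h and t = 2.25 h: Q falls from 16 to 8 m³/s over 3 intervals.
K = (Q₂/Q₁)^(1/3) = (8/16)^(1/3) = 0.794.

K ≈ 0.794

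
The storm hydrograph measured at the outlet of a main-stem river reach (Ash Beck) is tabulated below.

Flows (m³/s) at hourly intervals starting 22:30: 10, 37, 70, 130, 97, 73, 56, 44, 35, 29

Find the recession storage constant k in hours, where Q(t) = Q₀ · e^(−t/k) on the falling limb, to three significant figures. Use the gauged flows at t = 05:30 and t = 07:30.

On the falling limb, Q drops from 44 to 29 m³/s between t = 05:30 and t = 07:30 (Δt = 2 h).
k = −Δt / ln(Q₂/Q₁) = −2 / ln(29/44) = 4.80 h.

k ≈ 4.80 h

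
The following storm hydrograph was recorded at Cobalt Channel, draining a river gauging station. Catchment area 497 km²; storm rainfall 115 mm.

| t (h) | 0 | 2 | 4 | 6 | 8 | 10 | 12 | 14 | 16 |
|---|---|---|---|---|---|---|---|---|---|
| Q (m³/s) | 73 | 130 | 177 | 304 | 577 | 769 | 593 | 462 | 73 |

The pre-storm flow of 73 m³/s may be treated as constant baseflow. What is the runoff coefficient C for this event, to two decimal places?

C ≈ 0.32

ΣQ_DR = 2501 m³/s; V = ΣQ_DR·Δt = 1.801 × 10^7 m³.
Runoff depth d = V / A = 36.23 mm.
C = d / P = 36.23 / 115 = 0.32.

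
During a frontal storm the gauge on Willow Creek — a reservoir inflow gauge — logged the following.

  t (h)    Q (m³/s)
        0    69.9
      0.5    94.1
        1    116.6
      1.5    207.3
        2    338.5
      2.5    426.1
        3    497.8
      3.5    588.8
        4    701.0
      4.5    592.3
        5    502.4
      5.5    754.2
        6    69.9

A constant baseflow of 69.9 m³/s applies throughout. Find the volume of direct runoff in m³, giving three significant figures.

Direct-runoff ordinates (Q − Q_b): 0.0, 24.2, 46.7, 137.4, 268.6, 356.2, 427.9, 518.9, 631.1, 522.4, 432.5, 684.3, 0.0 m³/s.
ΣQ_DR = 4050 m³/s.
With Δt = 0.5 h = 1800 s, V = ΣQ_DR · Δt = 4050 × 1800 = 7.29 × 10^6 m³.

V ≈ 7.29 × 10^6 m³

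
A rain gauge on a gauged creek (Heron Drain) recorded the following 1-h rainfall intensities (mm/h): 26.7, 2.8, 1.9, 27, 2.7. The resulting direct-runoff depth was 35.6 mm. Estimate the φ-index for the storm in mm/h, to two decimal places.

φ ≈ 9.05 mm/h

Only the 2 blocks with intensity above φ contribute runoff: 26.7, 27 mm/h.
Σ(I−φ)·Δt = d  ⇒  (26.7+27 − 2φ)·1 = 35.6
φ = (53.70 − 35.6/1) / 2 = 9.05 mm/h.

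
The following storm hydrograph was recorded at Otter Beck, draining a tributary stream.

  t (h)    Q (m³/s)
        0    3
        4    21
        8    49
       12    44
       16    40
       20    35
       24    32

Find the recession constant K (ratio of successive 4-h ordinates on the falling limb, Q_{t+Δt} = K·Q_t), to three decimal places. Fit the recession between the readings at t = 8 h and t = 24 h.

Using the recession-limb readings at t = 8 h and t = 24 h: Q falls from 49 to 32 m³/s over 4 intervals.
K = (Q₂/Q₁)^(1/4) = (32/49)^(1/4) = 0.899.

K ≈ 0.899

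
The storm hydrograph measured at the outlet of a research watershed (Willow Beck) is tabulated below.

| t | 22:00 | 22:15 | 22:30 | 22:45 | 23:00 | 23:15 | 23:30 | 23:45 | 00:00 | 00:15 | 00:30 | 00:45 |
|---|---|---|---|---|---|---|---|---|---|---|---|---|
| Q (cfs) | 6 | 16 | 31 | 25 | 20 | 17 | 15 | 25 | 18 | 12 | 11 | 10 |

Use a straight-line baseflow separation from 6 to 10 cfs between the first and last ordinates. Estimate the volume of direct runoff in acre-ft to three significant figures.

Direct-runoff ordinates (Q − Q_b): 0.00, 9.64, 24.27, 17.91, 12.55, 9.18, 6.82, 16.45, 9.09, 2.73, 1.36, 0.00 cfs.
ΣQ_DR = 110.0 cfs.
With Δt = 0.25 h = 900 s, V = ΣQ_DR · Δt = 110.0 × 900 = 99000 ft³ = 2.27 acre-ft.

V ≈ 2.27 acre-ft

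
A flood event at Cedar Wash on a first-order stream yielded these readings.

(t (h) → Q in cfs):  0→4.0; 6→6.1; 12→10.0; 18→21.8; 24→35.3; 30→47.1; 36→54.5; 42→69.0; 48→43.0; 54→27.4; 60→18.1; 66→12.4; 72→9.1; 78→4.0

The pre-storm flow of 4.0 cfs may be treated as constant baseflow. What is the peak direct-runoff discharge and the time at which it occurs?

Subtracting baseflow gives direct-runoff ordinates: 0.0, 2.1, 6.0, 17.8, 31.3, 43.1, 50.5, 65.0, 39.0, 23.4, 14.1, 8.4, 5.1, 0.0 cfs.
The maximum is 65.0 cfs, occurring at the reading for t = 42 h.

Q_p = 65.0 cfs at t = 42 h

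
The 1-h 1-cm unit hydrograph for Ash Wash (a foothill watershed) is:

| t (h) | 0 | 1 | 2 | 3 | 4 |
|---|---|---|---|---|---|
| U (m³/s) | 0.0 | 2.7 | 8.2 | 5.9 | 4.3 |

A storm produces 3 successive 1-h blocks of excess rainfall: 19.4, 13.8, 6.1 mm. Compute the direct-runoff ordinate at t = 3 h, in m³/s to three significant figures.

By discrete convolution, Q_j = Σ (P_i / 10 mm) · U_{j−i}.
At t = 3 h (j=3): Q = (19.4/10)·5.9 + (13.8/10)·8.2 + (6.1/10)·2.7 = 24.4 m³/s.

Q ≈ 24.4 m³/s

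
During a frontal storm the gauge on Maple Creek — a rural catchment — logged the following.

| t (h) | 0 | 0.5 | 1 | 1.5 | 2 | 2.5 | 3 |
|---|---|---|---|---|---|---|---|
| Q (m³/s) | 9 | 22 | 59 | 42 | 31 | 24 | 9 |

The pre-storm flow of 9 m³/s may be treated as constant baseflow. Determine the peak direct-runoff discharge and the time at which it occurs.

Q_p = 50.0 m³/s at t = 1 h

Subtracting baseflow gives direct-runoff ordinates: 0.0, 13.0, 50.0, 33.0, 22.0, 15.0, 0.0 m³/s.
The maximum is 50.0 m³/s, occurring at the reading for t = 1 h.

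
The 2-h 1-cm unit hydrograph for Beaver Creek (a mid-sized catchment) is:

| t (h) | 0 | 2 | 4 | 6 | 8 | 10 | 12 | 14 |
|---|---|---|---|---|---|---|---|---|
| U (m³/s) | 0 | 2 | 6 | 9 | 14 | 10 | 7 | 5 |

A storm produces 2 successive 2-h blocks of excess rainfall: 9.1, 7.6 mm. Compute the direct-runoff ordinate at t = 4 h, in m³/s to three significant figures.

Q ≈ 6.98 m³/s

By discrete convolution, Q_j = Σ (P_i / 10 mm) · U_{j−i}.
At t = 4 h (j=2): Q = (9.1/10)·6 + (7.6/10)·2 = 6.98 m³/s.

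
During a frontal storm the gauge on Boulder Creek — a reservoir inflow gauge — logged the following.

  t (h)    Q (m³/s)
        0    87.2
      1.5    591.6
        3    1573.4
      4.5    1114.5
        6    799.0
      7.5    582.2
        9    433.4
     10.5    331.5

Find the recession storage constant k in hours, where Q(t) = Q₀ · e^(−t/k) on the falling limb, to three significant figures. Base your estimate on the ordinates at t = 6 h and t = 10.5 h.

On the falling limb, Q drops from 799.0 to 331.5 m³/s between t = 6 h and t = 10.5 h (Δt = 4.5 h).
k = −Δt / ln(Q₂/Q₁) = −4.5 / ln(331.5/799.0) = 5.12 h.

k ≈ 5.12 h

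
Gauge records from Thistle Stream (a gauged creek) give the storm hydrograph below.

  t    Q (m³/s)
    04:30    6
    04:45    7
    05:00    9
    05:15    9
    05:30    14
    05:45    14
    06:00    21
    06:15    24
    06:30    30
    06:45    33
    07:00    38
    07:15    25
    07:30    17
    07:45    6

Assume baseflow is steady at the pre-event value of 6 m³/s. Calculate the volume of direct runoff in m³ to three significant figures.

Direct-runoff ordinates (Q − Q_b): 0.0, 1.0, 3.0, 3.0, 8.0, 8.0, 15.0, 18.0, 24.0, 27.0, 32.0, 19.0, 11.0, 0.0 m³/s.
ΣQ_DR = 169.0 m³/s.
With Δt = 0.25 h = 900 s, V = ΣQ_DR · Δt = 169.0 × 900 = 1.52 × 10^5 m³.

V ≈ 1.52 × 10^5 m³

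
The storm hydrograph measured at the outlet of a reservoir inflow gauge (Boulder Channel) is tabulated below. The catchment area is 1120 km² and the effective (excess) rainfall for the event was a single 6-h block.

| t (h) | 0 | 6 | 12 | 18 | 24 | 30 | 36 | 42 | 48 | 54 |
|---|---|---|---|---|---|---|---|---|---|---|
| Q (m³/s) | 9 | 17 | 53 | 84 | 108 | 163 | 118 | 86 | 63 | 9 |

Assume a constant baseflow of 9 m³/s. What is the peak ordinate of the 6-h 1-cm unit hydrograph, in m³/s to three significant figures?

U_p ≈ 129 m³/s

Direct runoff: 0.0, 8.0, 44.0, 75.0, 99.0, 154.0, 109.0, 77.0, 54.0, 0.0 m³/s; ΣQ_DR = 620.0 m³/s, peak = 154.0 m³/s.
Runoff depth d = ΣQ_DR·Δt / A = 620.0 × 21600 / (1120 km²) = 11.96 mm.
The 1-cm UH is the DRH scaled by (10 mm)/d, so U_p = 154.0 × 10/11.96 = 129 m³/s.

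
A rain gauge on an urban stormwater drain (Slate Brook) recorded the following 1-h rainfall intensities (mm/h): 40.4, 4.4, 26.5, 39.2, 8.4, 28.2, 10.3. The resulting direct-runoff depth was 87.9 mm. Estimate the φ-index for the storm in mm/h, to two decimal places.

Only the 4 blocks with intensity above φ contribute runoff: 40.4, 26.5, 39.2, 28.2 mm/h.
Σ(I−φ)·Δt = d  ⇒  (40.4+26.5+39.2+28.2 − 4φ)·1 = 87.9
φ = (134.3 − 87.9/1) / 4 = 11.60 mm/h.

φ ≈ 11.60 mm/h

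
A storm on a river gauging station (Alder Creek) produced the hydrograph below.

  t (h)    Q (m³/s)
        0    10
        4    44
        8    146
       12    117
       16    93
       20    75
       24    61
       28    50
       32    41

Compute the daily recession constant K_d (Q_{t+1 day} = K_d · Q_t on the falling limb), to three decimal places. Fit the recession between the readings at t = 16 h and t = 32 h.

Between t = 16 h and t = 32 h the flow falls from 93 to 41 m³/s over 4×4 h = 16 h.
Per-interval ratio K = (41/93)^(1/4) = 0.8148; K_d = K^(24/4) = 0.293.

K_d ≈ 0.293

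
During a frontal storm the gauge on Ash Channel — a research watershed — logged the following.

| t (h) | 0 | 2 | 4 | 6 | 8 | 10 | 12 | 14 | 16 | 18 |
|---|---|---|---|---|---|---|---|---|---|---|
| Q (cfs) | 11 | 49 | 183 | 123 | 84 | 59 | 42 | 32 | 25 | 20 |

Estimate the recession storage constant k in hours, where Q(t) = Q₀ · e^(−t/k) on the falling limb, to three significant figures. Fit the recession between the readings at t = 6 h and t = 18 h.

On the falling limb, Q drops from 123 to 20 cfs between t = 6 h and t = 18 h (Δt = 12 h).
k = −Δt / ln(Q₂/Q₁) = −12 / ln(20/123) = 6.61 h.

k ≈ 6.61 h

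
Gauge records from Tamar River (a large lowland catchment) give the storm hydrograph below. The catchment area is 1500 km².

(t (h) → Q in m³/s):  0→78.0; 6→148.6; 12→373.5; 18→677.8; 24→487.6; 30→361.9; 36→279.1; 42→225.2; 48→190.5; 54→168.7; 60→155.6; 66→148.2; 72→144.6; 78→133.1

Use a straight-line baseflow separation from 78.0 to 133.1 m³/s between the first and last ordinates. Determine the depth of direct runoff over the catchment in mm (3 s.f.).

d ≈ 30.2 mm

Direct runoff: 0.00, 66.36, 287.02, 587.08, 392.65, 262.71, 175.67, 117.53, 78.59, 52.55, 35.22, 23.58, 15.74, 0.00 m³/s; ΣQ_DR = 2095 m³/s.
V = ΣQ_DR · Δt = 2095 × 21600 s = 4.525 × 10^7 m³.
Over A = 1500 km², depth = V / A = 30.2 mm.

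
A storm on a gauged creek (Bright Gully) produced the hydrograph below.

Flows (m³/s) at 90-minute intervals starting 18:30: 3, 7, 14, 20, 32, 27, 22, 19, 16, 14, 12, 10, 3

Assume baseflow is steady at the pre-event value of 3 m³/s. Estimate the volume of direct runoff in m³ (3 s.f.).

V ≈ 8.64 × 10^5 m³

Direct-runoff ordinates (Q − Q_b): 0.0, 4.0, 11.0, 17.0, 29.0, 24.0, 19.0, 16.0, 13.0, 11.0, 9.0, 7.0, 0.0 m³/s.
ΣQ_DR = 160.0 m³/s.
With Δt = 1.5 h = 5400 s, V = ΣQ_DR · Δt = 160.0 × 5400 = 8.64 × 10^5 m³.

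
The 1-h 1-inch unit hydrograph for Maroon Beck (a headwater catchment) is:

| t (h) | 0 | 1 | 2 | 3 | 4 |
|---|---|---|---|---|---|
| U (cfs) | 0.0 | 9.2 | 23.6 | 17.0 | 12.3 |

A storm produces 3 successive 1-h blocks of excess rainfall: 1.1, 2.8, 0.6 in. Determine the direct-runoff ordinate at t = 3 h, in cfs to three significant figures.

Q ≈ 90.3 cfs

By discrete convolution, Q_j = Σ (P_i / 1 in) · U_{j−i}.
At t = 3 h (j=3): Q = (1.1/1)·17.0 + (2.8/1)·23.6 + (0.6/1)·9.2 = 90.3 cfs.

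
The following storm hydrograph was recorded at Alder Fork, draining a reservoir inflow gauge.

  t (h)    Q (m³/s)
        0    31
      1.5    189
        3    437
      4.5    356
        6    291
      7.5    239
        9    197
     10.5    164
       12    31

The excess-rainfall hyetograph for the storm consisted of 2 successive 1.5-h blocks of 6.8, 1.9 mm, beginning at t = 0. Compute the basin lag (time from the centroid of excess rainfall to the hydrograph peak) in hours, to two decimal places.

Centroid of excess rainfall: t_c = Σ P_i·t̄_i / ΣP_i = 1.0776 h (block centres at 0.75, 2.25 h).
Hydrograph peak occurs at t = 3 h, so basin lag t_L = 3 − 1.0776 = 1.92 h.

t_L ≈ 1.92 h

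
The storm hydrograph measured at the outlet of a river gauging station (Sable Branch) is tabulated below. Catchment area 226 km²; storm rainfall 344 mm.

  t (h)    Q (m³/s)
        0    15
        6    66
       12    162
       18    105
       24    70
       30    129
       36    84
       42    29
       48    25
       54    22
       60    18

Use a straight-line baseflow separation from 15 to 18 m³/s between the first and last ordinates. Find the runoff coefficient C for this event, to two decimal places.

C ≈ 0.15

ΣQ_DR = 543.5 m³/s; V = ΣQ_DR·Δt = 1.174 × 10^7 m³.
Runoff depth d = V / A = 51.95 mm.
C = d / P = 51.95 / 344 = 0.15.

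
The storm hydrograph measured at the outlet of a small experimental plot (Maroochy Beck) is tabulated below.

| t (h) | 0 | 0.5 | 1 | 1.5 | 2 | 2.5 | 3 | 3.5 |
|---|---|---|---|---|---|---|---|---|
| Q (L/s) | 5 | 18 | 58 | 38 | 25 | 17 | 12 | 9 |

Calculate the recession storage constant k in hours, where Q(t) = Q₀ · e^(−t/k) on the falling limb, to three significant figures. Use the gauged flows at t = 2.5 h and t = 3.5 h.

k ≈ 1.57 h

On the falling limb, Q drops from 17 to 9 L/s between t = 2.5 h and t = 3.5 h (Δt = 1 h).
k = −Δt / ln(Q₂/Q₁) = −1 / ln(9/17) = 1.57 h.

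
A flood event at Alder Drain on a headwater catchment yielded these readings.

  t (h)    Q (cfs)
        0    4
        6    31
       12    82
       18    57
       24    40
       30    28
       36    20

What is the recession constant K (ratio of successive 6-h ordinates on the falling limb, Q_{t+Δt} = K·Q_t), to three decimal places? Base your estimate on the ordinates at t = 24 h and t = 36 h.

K ≈ 0.707

Using the recession-limb readings at t = 24 h and t = 36 h: Q falls from 40 to 20 cfs over 2 intervals.
K = (Q₂/Q₁)^(1/2) = (20/40)^(1/2) = 0.707.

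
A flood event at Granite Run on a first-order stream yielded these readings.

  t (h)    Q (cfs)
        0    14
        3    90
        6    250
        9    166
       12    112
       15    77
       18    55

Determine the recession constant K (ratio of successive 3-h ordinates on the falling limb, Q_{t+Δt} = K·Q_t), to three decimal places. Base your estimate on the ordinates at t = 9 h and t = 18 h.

K ≈ 0.692

Using the recession-limb readings at t = 9 h and t = 18 h: Q falls from 166 to 55 cfs over 3 intervals.
K = (Q₂/Q₁)^(1/3) = (55/166)^(1/3) = 0.692.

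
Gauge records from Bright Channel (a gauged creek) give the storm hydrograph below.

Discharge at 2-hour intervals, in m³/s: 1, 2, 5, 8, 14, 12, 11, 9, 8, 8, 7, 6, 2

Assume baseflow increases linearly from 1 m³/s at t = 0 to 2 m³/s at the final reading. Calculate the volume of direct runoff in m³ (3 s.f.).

V ≈ 5.29 × 10^5 m³

Direct-runoff ordinates (Q − Q_b): 0.00, 0.92, 3.83, 6.75, 12.67, 10.58, 9.50, 7.42, 6.33, 6.25, 5.17, 4.08, 0.00 m³/s.
ΣQ_DR = 73.50 m³/s.
With Δt = 2 h = 7200 s, V = ΣQ_DR · Δt = 73.50 × 7200 = 5.29 × 10^5 m³.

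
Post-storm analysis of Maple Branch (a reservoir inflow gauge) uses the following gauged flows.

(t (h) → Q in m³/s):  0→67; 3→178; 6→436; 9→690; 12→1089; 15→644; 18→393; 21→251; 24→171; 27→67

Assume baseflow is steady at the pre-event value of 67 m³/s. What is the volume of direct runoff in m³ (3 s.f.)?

Direct-runoff ordinates (Q − Q_b): 0.0, 111.0, 369.0, 623.0, 1022.0, 577.0, 326.0, 184.0, 104.0, 0.0 m³/s.
ΣQ_DR = 3316 m³/s.
With Δt = 3 h = 10800 s, V = ΣQ_DR · Δt = 3316 × 10800 = 3.58 × 10^7 m³.

V ≈ 3.58 × 10^7 m³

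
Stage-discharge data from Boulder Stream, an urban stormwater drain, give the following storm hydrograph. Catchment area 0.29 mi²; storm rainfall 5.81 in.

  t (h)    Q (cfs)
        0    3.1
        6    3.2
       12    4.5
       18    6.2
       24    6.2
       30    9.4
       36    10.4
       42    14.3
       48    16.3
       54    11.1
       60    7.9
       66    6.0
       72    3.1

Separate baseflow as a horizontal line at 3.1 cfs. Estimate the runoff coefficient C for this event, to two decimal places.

ΣQ_DR = 61.40 cfs; V = ΣQ_DR·Δt = 1.326 × 10^6 ft³.
Runoff depth d = V / A = 1.969 in.
C = d / P = 1.969 / 5.81 = 0.34.

C ≈ 0.34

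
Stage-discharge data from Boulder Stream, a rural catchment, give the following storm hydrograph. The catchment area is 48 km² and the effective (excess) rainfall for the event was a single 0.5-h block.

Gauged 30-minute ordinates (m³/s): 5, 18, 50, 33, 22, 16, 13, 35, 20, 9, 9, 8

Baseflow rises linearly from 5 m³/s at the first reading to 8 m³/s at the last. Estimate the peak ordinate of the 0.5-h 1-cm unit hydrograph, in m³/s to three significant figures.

Direct runoff: 0.00, 12.73, 44.45, 27.18, 15.91, 9.64, 6.36, 28.09, 12.82, 1.55, 1.27, 0.00 m³/s; ΣQ_DR = 160.0 m³/s, peak = 44.45 m³/s.
Runoff depth d = ΣQ_DR·Δt / A = 160.0 × 1800 / (48 km²) = 6.000 mm.
The 1-cm UH is the DRH scaled by (10 mm)/d, so U_p = 44.45 × 10/6.000 = 74.1 m³/s.

U_p ≈ 74.1 m³/s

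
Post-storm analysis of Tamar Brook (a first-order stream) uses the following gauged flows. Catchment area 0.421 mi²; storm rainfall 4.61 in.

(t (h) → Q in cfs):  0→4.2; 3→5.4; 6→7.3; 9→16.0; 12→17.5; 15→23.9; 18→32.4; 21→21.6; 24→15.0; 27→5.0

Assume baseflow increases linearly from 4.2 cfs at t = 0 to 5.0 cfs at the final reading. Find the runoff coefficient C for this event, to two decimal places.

C ≈ 0.25

ΣQ_DR = 102.3 cfs; V = ΣQ_DR·Δt = 1.105 × 10^6 ft³.
Runoff depth d = V / A = 1.130 in.
C = d / P = 1.130 / 4.61 = 0.25.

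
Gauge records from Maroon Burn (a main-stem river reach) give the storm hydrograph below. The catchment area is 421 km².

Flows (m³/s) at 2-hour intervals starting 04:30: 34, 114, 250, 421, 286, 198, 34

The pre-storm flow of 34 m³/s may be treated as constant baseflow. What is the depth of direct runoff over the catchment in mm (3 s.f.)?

Direct runoff: 0.0, 80.0, 216.0, 387.0, 252.0, 164.0, 0.0 m³/s; ΣQ_DR = 1099 m³/s.
V = ΣQ_DR · Δt = 1099 × 7200 s = 7.913 × 10^6 m³.
Over A = 421 km², depth = V / A = 18.8 mm.

d ≈ 18.8 mm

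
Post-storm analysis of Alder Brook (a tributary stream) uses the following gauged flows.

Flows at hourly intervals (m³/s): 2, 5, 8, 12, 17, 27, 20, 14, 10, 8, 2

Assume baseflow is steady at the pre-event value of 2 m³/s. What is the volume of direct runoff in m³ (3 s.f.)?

V ≈ 3.71 × 10^5 m³

Direct-runoff ordinates (Q − Q_b): 0.0, 3.0, 6.0, 10.0, 15.0, 25.0, 18.0, 12.0, 8.0, 6.0, 0.0 m³/s.
ΣQ_DR = 103.0 m³/s.
With Δt = 1 h = 3600 s, V = ΣQ_DR · Δt = 103.0 × 3600 = 3.71 × 10^5 m³.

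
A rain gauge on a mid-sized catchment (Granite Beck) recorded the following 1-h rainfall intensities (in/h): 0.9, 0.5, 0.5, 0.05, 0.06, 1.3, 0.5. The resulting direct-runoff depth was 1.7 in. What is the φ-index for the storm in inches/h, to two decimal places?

φ ≈ 0.40 in/h

Only the 5 blocks with intensity above φ contribute runoff: 0.9, 0.5, 0.5, 1.3, 0.5 in/h.
Σ(I−φ)·Δt = d  ⇒  (0.9+0.5+0.5+1.3+0.5 − 5φ)·1 = 1.7
φ = (3.700 − 1.7/1) / 5 = 0.40 in/h.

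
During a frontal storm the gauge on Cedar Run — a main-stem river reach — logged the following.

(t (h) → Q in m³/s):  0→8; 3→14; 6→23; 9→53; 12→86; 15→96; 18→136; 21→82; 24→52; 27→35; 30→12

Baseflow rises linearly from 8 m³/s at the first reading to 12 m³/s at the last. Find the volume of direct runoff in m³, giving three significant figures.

V ≈ 5.26 × 10^6 m³

Direct-runoff ordinates (Q − Q_b): 0.00, 5.60, 14.20, 43.80, 76.40, 86.00, 125.60, 71.20, 40.80, 23.40, 0.00 m³/s.
ΣQ_DR = 487.0 m³/s.
With Δt = 3 h = 10800 s, V = ΣQ_DR · Δt = 487.0 × 10800 = 5.26 × 10^6 m³.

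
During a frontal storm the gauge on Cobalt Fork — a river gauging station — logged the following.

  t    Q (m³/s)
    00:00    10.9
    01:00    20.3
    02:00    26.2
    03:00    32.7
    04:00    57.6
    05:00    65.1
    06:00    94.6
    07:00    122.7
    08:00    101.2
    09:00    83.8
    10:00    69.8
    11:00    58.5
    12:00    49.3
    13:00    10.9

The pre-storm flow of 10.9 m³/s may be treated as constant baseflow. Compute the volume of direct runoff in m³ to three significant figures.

V ≈ 2.34 × 10^6 m³

Direct-runoff ordinates (Q − Q_b): 0.0, 9.4, 15.3, 21.8, 46.7, 54.2, 83.7, 111.8, 90.3, 72.9, 58.9, 47.6, 38.4, 0.0 m³/s.
ΣQ_DR = 651.0 m³/s.
With Δt = 1 h = 3600 s, V = ΣQ_DR · Δt = 651.0 × 3600 = 2.34 × 10^6 m³.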